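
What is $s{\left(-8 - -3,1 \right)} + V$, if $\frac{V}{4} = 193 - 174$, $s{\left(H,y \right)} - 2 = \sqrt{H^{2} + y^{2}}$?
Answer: $78 + \sqrt{26} \approx 83.099$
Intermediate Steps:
$s{\left(H,y \right)} = 2 + \sqrt{H^{2} + y^{2}}$
$V = 76$ ($V = 4 \left(193 - 174\right) = 4 \cdot 19 = 76$)
$s{\left(-8 - -3,1 \right)} + V = \left(2 + \sqrt{\left(-8 - -3\right)^{2} + 1^{2}}\right) + 76 = \left(2 + \sqrt{\left(-8 + 3\right)^{2} + 1}\right) + 76 = \left(2 + \sqrt{\left(-5\right)^{2} + 1}\right) + 76 = \left(2 + \sqrt{25 + 1}\right) + 76 = \left(2 + \sqrt{26}\right) + 76 = 78 + \sqrt{26}$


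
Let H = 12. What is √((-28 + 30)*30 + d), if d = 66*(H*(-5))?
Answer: 10*I*√39 ≈ 62.45*I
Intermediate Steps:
d = -3960 (d = 66*(12*(-5)) = 66*(-60) = -3960)
√((-28 + 30)*30 + d) = √((-28 + 30)*30 - 3960) = √(2*30 - 3960) = √(60 - 3960) = √(-3900) = 10*I*√39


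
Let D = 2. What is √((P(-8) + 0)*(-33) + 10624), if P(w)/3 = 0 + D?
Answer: √10426 ≈ 102.11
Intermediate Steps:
P(w) = 6 (P(w) = 3*(0 + 2) = 3*2 = 6)
√((P(-8) + 0)*(-33) + 10624) = √((6 + 0)*(-33) + 10624) = √(6*(-33) + 10624) = √(-198 + 10624) = √10426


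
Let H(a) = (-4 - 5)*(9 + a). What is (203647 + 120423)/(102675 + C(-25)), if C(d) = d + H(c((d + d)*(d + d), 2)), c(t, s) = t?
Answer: 324070/80069 ≈ 4.0474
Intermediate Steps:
H(a) = -81 - 9*a (H(a) = -9*(9 + a) = -81 - 9*a)
C(d) = -81 + d - 36*d**2 (C(d) = d + (-81 - 9*(d + d)*(d + d)) = d + (-81 - 9*2*d*2*d) = d + (-81 - 36*d**2) = -81 + d - 36*d**2)
(203647 + 120423)/(102675 + C(-25)) = (203647 + 120423)/(102675 + (-81 - 25 - 36*(-25)**2)) = 324070/(102675 + (-81 - 25 - 36*625)) = 324070/(102675 + (-81 - 25 - 22500)) = 324070/(102675 - 22606) = 324070/80069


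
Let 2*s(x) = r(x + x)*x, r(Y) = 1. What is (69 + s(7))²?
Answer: 21025/4 ≈ 5256.3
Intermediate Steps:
s(x) = x/2 (s(x) = (1*x)/2 = x/2)
(69 + s(7))² = (69 + (½)*7)² = (69 + 7/2)² = (145/2)² = 21025/4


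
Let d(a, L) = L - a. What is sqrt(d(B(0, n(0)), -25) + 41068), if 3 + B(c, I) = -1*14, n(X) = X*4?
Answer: 2*sqrt(10265) ≈ 202.63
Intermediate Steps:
n(X) = 4*X
B(c, I) = -17 (B(c, I) = -3 - 1*14 = -3 - 14 = -17)
sqrt(d(B(0, n(0)), -25) + 41068) = sqrt((-25 - 1*(-17)) + 41068) = sqrt((-25 + 17) + 41068) = sqrt(-8 + 41068) = sqrt(41060) = 2*sqrt(10265)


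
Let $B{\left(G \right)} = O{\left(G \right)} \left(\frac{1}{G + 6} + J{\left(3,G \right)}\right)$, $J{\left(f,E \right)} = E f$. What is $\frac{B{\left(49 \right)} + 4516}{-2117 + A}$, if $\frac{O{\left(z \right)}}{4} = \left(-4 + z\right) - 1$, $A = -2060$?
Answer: $- \frac{151956}{20885} \approx -7.2758$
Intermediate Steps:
$O{\left(z \right)} = -20 + 4 z$ ($O{\left(z \right)} = 4 \left(\left(-4 + z\right) - 1\right) = 4 \left(-5 + z\right) = -20 + 4 z$)
$B{\left(G \right)} = \left(-20 + 4 G\right) \left(\frac{1}{6 + G} + 3 G\right)$ ($B{\left(G \right)} = \left(-20 + 4 G\right) \left(\frac{1}{G + 6} + G 3\right) = \left(-20 + 4 G\right) \left(\frac{1}{6 + G} + 3 G\right)$)
$\frac{B{\left(49 \right)} + 4516}{-2117 + A} = \frac{\frac{4 \left(-5 + 49\right) \left(1 + 3 \cdot 49^{2} + 18 \cdot 49\right)}{6 + 49} + 4516}{-2117 - 2060} = \frac{4 \cdot \frac{1}{55} \cdot 44 \left(1 + 3 \cdot 2401 + 882\right) + 4516}{-4177} = \left(4 \cdot \frac{1}{55} \cdot 44 \left(1 + 7203 + 882\right) + 4516\right) \left(- \frac{1}{4177}\right) = \left(4 \cdot \frac{1}{55} \cdot 44 \cdot 8086 + 4516\right) \left(- \frac{1}{4177}\right) = \left(\frac{129376}{5} + 4516\right) \left(- \frac{1}{4177}\right) = \frac{151956}{5} \left(- \frac{1}{4177}\right) = - \frac{151956}{20885}$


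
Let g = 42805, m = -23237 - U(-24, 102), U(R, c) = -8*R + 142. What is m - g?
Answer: -66376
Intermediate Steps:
U(R, c) = 142 - 8*R
m = -23571 (m = -23237 - (142 - 8*(-24)) = -23237 - (142 + 192) = -23237 - 1*334 = -23237 - 334 = -23571)
m - g = -23571 - 1*42805 = -23571 - 42805 = -66376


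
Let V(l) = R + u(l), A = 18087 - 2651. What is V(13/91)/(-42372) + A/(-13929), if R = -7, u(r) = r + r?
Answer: -1525908227/1377132372 ≈ -1.1080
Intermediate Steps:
u(r) = 2*r
A = 15436
V(l) = -7 + 2*l
V(13/91)/(-42372) + A/(-13929) = (-7 + 2*(13/91))/(-42372) + 15436/(-13929) = (-7 + 2*(13*(1/91)))*(-1/42372) + 15436*(-1/13929) = (-7 + 2*(⅐))*(-1/42372) - 15436/13929 = (-7 + 2/7)*(-1/42372) - 15436/13929 = -47/7*(-1/42372) - 15436/13929 = 47/296604 - 15436/13929 = -1525908227/1377132372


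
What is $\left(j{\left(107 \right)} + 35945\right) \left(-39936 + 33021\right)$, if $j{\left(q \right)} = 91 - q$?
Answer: $-248449035$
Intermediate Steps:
$\left(j{\left(107 \right)} + 35945\right) \left(-39936 + 33021\right) = \left(\left(91 - 107\right) + 35945\right) \left(-39936 + 33021\right) = \left(\left(91 - 107\right) + 35945\right) \left(-6915\right) = \left(-16 + 35945\right) \left(-6915\right) = 35929 \left(-6915\right) = -248449035$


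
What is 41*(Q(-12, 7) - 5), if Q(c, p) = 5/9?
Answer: -1640/9 ≈ -182.22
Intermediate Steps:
Q(c, p) = 5/9 (Q(c, p) = 5*(1/9) = 5/9)
41*(Q(-12, 7) - 5) = 41*(5/9 - 5) = 41*(-40/9) = -1640/9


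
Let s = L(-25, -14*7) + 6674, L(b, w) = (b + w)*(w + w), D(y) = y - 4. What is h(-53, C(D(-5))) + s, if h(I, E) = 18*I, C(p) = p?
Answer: 29828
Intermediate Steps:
D(y) = -4 + y
L(b, w) = 2*w*(b + w) (L(b, w) = (b + w)*(2*w) = 2*w*(b + w))
s = 30782 (s = 2*(-14*7)*(-25 - 14*7) + 6674 = 2*(-98)*(-25 - 98) + 6674 = 2*(-98)*(-123) + 6674 = 24108 + 6674 = 30782)
h(-53, C(D(-5))) + s = 18*(-53) + 30782 = -954 + 30782 = 29828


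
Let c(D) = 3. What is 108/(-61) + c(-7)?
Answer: 75/61 ≈ 1.2295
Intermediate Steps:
108/(-61) + c(-7) = 108/(-61) + 3 = -1/61*108 + 3 = -108/61 + 3 = 75/61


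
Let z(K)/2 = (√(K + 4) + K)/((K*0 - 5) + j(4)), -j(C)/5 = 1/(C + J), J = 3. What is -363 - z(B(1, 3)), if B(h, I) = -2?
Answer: -3637/10 + 7*√2/20 ≈ -363.21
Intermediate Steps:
j(C) = -5/(3 + C) (j(C) = -5/(C + 3) = -5/(3 + C))
z(K) = -7*K/20 - 7*√(4 + K)/20 (z(K) = 2*((√(K + 4) + K)/((K*0 - 5) - 5/(3 + 4))) = 2*((√(4 + K) + K)/((0 - 5) - 5/7)) = 2*((K + √(4 + K))/(-5 - 5*⅐)) = 2*((K + √(4 + K))/(-5 - 5/7)) = 2*((K + √(4 + K))/(-40/7)) = 2*((K + √(4 + K))*(-7/40)) = 2*(-7*K/40 - 7*√(4 + K)/40) = -7*K/20 - 7*√(4 + K)/20)
-363 - z(B(1, 3)) = -363 - (-7/20*(-2) - 7*√(4 - 2)/20) = -363 - (7/10 - 7*√2/20) = -363 + (-7/10 + 7*√2/20) = -3637/10 + 7*√2/20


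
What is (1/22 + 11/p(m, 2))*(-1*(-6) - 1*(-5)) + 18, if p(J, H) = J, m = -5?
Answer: -57/10 ≈ -5.7000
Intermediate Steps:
(1/22 + 11/p(m, 2))*(-1*(-6) - 1*(-5)) + 18 = (1/22 + 11/(-5))*(-1*(-6) - 1*(-5)) + 18 = (1*(1/22) + 11*(-1/5))*(6 + 5) + 18 = (1/22 - 11/5)*11 + 18 = -237/110*11 + 18 = -237/10 + 18 = -57/10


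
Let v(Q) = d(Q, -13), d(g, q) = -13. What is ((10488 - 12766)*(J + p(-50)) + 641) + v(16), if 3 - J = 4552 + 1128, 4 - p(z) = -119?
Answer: 12652640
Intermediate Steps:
p(z) = 123 (p(z) = 4 - 1*(-119) = 4 + 119 = 123)
J = -5677 (J = 3 - (4552 + 1128) = 3 - 1*5680 = 3 - 5680 = -5677)
v(Q) = -13
((10488 - 12766)*(J + p(-50)) + 641) + v(16) = ((10488 - 12766)*(-5677 + 123) + 641) - 13 = (-2278*(-5554) + 641) - 13 = (12652012 + 641) - 13 = 12652653 - 13 = 12652640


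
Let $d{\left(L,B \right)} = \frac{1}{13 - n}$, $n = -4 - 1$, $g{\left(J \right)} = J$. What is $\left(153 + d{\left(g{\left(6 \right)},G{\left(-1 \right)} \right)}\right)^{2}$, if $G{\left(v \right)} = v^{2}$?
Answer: $\frac{7590025}{324} \approx 23426.0$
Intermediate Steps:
$n = -5$
$d{\left(L,B \right)} = \frac{1}{18}$ ($d{\left(L,B \right)} = \frac{1}{13 - -5} = \frac{1}{13 + 5} = \frac{1}{18}$)
$\left(153 + d{\left(g{\left(6 \right)},G{\left(-1 \right)} \right)}\right)^{2} = \left(153 + \frac{1}{18}\right)^{2} = \left(\frac{2755}{18}\right)^{2} = \frac{7590025}{324}$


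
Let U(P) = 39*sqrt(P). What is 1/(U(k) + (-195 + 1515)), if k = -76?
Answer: 110/154833 - 13*I*sqrt(19)/309666 ≈ 0.00071044 - 0.00018299*I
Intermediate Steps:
1/(U(k) + (-195 + 1515)) = 1/(39*sqrt(-76) + (-195 + 1515)) = 1/(39*(2*I*sqrt(19)) + 1320) = 1/(78*I*sqrt(19) + 1320) = 1/(1320 + 78*I*sqrt(19))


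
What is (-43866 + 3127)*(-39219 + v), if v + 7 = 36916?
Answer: 94107090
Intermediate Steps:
v = 36909 (v = -7 + 36916 = 36909)
(-43866 + 3127)*(-39219 + v) = (-43866 + 3127)*(-39219 + 36909) = -40739*(-2310) = 94107090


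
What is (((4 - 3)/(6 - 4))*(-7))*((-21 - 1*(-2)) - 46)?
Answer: 455/2 ≈ 227.50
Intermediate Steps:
(((4 - 3)/(6 - 4))*(-7))*((-21 - 1*(-2)) - 46) = ((1/2)*(-7))*((-21 + 2) - 46) = ((1*(1/2))*(-7))*(-19 - 46) = ((1/2)*(-7))*(-65) = -7/2*(-65) = 455/2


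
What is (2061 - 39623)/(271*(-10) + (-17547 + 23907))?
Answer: -18781/1825 ≈ -10.291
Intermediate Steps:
(2061 - 39623)/(271*(-10) + (-17547 + 23907)) = -37562/(-2710 + 6360) = -37562/3650 = -37562*1/3650 = -18781/1825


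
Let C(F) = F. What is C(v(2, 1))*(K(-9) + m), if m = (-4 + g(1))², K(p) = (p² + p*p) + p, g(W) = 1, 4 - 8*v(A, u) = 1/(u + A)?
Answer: 297/4 ≈ 74.250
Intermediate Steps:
v(A, u) = ½ - 1/(8*(A + u)) (v(A, u) = ½ - 1/(8*(u + A)) = ½ - 1/(8*(A + u)))
K(p) = p + 2*p² (K(p) = (p² + p²) + p = 2*p² + p = p + 2*p²)
m = 9 (m = (-4 + 1)² = (-3)² = 9)
C(v(2, 1))*(K(-9) + m) = ((-⅛ + (½)*2 + (½)*1)/(2 + 1))*(-9*(1 + 2*(-9)) + 9) = ((-⅛ + 1 + ½)/3)*(-9*(1 - 18) + 9) = ((⅓)*(11/8))*(-9*(-17) + 9) = 11*(153 + 9)/24 = (11/24)*162 = 297/4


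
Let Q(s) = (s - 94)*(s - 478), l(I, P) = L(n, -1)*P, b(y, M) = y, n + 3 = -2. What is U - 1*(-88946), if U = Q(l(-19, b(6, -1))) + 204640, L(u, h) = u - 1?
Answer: 360406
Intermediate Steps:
n = -5 (n = -3 - 2 = -5)
L(u, h) = -1 + u
l(I, P) = -6*P (l(I, P) = (-1 - 5)*P = -6*P)
Q(s) = (-478 + s)*(-94 + s) (Q(s) = (-94 + s)*(-478 + s) = (-478 + s)*(-94 + s))
U = 271460 (U = (44932 + (-6*6)² - (-3432)*6) + 204640 = (44932 + (-36)² - 572*(-36)) + 204640 = (44932 + 1296 + 20592) + 204640 = 66820 + 204640 = 271460)
U - 1*(-88946) = 271460 - 1*(-88946) = 271460 + 88946 = 360406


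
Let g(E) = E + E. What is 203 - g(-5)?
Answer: 213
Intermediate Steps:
g(E) = 2*E
203 - g(-5) = 203 - 2*(-5) = 203 - 1*(-10) = 203 + 10 = 213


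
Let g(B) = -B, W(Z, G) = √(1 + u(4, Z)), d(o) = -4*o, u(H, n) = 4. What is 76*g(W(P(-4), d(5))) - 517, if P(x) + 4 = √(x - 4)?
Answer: -517 - 76*√5 ≈ -686.94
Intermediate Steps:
P(x) = -4 + √(-4 + x) (P(x) = -4 + √(x - 4) = -4 + √(-4 + x))
W(Z, G) = √5 (W(Z, G) = √(1 + 4) = √5)
76*g(W(P(-4), d(5))) - 517 = 76*(-√5) - 517 = -76*√5 - 517 = -517 - 76*√5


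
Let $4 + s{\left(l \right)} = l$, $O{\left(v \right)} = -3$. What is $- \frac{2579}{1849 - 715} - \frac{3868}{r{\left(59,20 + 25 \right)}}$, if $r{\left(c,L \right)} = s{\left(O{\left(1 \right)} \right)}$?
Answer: $\frac{624037}{1134} \approx 550.3$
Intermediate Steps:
$s{\left(l \right)} = -4 + l$
$r{\left(c,L \right)} = -7$ ($r{\left(c,L \right)} = -4 - 3 = -7$)
$- \frac{2579}{1849 - 715} - \frac{3868}{r{\left(59,20 + 25 \right)}} = - \frac{2579}{1849 - 715} - \frac{3868}{-7} = - \frac{2579}{1849 - 715} - - \frac{3868}{7} = - \frac{2579}{1134} + \frac{3868}{7} = \frac{624037}{1134}$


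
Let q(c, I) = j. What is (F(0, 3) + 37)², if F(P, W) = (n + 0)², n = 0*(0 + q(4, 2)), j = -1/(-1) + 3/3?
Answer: 1369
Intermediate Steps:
j = 2 (j = -1*(-1) + 3*(⅓) = 1 + 1 = 2)
q(c, I) = 2
n = 0 (n = 0*(0 + 2) = 0*2 = 0)
F(P, W) = 0 (F(P, W) = (0 + 0)² = 0² = 0)
(F(0, 3) + 37)² = (0 + 37)² = 37² = 1369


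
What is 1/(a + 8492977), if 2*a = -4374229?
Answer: 2/12611725 ≈ 1.5858e-7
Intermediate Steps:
a = -4374229/2 (a = (½)*(-4374229) = -4374229/2 ≈ -2.1871e+6)
1/(a + 8492977) = 1/(-4374229/2 + 8492977) = 1/(12611725/2) = 2/12611725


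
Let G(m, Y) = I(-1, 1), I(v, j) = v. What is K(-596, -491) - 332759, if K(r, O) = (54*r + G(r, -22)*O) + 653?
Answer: -363799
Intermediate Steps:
G(m, Y) = -1
K(r, O) = 653 - O + 54*r (K(r, O) = (54*r - O) + 653 = (-O + 54*r) + 653 = 653 - O + 54*r)
K(-596, -491) - 332759 = (653 - 1*(-491) + 54*(-596)) - 332759 = (653 + 491 - 32184) - 332759 = -31040 - 332759 = -363799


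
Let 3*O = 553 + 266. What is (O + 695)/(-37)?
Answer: -968/37 ≈ -26.162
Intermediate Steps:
O = 273 (O = (553 + 266)/3 = (⅓)*819 = 273)
(O + 695)/(-37) = (273 + 695)/(-37) = 968*(-1/37) = -968/37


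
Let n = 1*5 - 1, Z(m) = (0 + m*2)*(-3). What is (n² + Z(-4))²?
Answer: 1600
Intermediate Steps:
Z(m) = -6*m (Z(m) = (0 + 2*m)*(-3) = (2*m)*(-3) = -6*m)
n = 4 (n = 5 - 1 = 4)
(n² + Z(-4))² = (4² - 6*(-4))² = (16 + 24)² = 40² = 1600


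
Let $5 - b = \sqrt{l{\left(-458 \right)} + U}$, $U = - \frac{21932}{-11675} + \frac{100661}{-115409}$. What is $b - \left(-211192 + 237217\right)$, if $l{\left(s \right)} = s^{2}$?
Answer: $-26020 - \frac{\sqrt{15233025364171465243939}}{269480015} \approx -26478.0$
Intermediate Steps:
$U = \frac{1355933013}{1347400075}$ ($U = \left(-21932\right) \left(- \frac{1}{11675}\right) + 100661 \left(- \frac{1}{115409}\right) = \frac{21932}{11675} - \frac{100661}{115409} = \frac{1355933013}{1347400075} \approx 1.0063$)
$b = 5 - \frac{\sqrt{15233025364171465243939}}{269480015}$ ($b = 5 - \sqrt{\left(-458\right)^{2} + \frac{1355933013}{1347400075}} = 5 - \sqrt{209764 + \frac{1355933013}{1347400075}} = 5 - \sqrt{\frac{282637385265313}{1347400075}} = 5 - \frac{\sqrt{15233025364171465243939}}{269480015} \approx -453.0$)
$b - \left(-211192 + 237217\right) = \left(5 - \frac{\sqrt{15233025364171465243939}}{269480015}\right) - \left(-211192 + 237217\right) = \left(5 - \frac{\sqrt{15233025364171465243939}}{269480015}\right) - 26025 = -26020 - \frac{\sqrt{15233025364171465243939}}{269480015}$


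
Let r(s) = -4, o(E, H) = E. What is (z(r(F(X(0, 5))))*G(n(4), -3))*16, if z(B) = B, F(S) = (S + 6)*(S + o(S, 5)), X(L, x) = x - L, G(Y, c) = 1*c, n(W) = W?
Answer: 192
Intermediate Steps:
G(Y, c) = c
F(S) = 2*S*(6 + S) (F(S) = (S + 6)*(S + S) = (6 + S)*(2*S) = 2*S*(6 + S))
(z(r(F(X(0, 5))))*G(n(4), -3))*16 = -4*(-3)*16 = 12*16 = 192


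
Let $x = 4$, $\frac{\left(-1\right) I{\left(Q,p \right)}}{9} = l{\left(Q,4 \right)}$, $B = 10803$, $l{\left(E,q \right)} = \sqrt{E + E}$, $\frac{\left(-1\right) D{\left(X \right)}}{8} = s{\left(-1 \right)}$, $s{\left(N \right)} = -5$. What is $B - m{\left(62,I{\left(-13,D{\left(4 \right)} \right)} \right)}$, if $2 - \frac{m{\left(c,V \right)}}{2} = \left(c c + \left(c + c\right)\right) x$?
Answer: $42543$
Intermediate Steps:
$D{\left(X \right)} = 40$ ($D{\left(X \right)} = \left(-8\right) \left(-5\right) = 40$)
$l{\left(E,q \right)} = \sqrt{2} \sqrt{E}$ ($l{\left(E,q \right)} = \sqrt{2 E} = \sqrt{2} \sqrt{E}$)
$I{\left(Q,p \right)} = - 9 \sqrt{2} \sqrt{Q}$
$m{\left(c,V \right)} = 4 - 16 c - 8 c^{2}$ ($m{\left(c,V \right)} = 4 - 2 \left(c c + \left(c + c\right)\right) 4 = 4 - 2 \left(c^{2} + 2 c\right) 4 = 4 - 2 \left(4 c^{2} + 8 c\right) = 4 - \left(8 c^{2} + 16 c\right) = 4 - 16 c - 8 c^{2}$)
$B - m{\left(62,I{\left(-13,D{\left(4 \right)} \right)} \right)} = 10803 - \left(4 - 992 - 8 \cdot 62^{2}\right) = 10803 - \left(4 - 992 - 30752\right) = 10803 - -31740 = 10803 + 31740 = 42543$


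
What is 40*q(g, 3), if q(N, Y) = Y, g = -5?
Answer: 120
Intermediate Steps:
40*q(g, 3) = 40*3 = 120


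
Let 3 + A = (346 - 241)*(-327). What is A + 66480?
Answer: 32142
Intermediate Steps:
A = -34338 (A = -3 + (346 - 241)*(-327) = -3 + 105*(-327) = -3 - 34335 = -34338)
A + 66480 = -34338 + 66480 = 32142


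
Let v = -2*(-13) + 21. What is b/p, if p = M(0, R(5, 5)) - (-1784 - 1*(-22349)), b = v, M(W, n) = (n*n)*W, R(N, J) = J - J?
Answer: -47/20565 ≈ -0.0022854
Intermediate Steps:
R(N, J) = 0
M(W, n) = W*n² (M(W, n) = n²*W = W*n²)
v = 47 (v = 26 + 21 = 47)
b = 47
p = -20565 (p = 0*0² - (-1784 - 1*(-22349)) = 0*0 - (-1784 + 22349) = 0 - 1*20565 = 0 - 20565 = -20565)
b/p = 47/(-20565) = 47*(-1/20565) = -47/20565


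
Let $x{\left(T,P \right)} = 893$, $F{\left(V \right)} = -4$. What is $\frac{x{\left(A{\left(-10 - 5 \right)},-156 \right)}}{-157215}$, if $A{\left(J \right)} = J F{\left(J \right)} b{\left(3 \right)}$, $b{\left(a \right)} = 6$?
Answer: $- \frac{19}{3345} \approx -0.0056801$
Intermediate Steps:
$A{\left(J \right)} = - 24 J$ ($A{\left(J \right)} = J \left(-4\right) 6 = - 4 J 6 = - 24 J$)
$\frac{x{\left(A{\left(-10 - 5 \right)},-156 \right)}}{-157215} = \frac{893}{-157215} = 893 \left(- \frac{1}{157215}\right) = - \frac{19}{3345}$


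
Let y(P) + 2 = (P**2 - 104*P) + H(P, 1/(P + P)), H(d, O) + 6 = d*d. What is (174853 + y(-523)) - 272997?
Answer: 503298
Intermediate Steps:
H(d, O) = -6 + d**2 (H(d, O) = -6 + d*d = -6 + d**2)
y(P) = -8 - 104*P + 2*P**2 (y(P) = -2 + ((P**2 - 104*P) + (-6 + P**2)) = -2 + (-6 - 104*P + 2*P**2) = -8 - 104*P + 2*P**2)
(174853 + y(-523)) - 272997 = (174853 + (-8 - 104*(-523) + 2*(-523)**2)) - 272997 = (174853 + (-8 + 54392 + 2*273529)) - 272997 = (174853 + (-8 + 54392 + 547058)) - 272997 = (174853 + 601442) - 272997 = 776295 - 272997 = 503298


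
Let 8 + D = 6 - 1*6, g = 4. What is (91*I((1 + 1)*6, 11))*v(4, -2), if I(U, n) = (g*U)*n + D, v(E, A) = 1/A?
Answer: -23660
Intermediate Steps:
D = -8 (D = -8 + (6 - 1*6) = -8 + (6 - 6) = -8 + 0 = -8)
I(U, n) = -8 + 4*U*n (I(U, n) = (4*U)*n - 8 = 4*U*n - 8 = -8 + 4*U*n)
(91*I((1 + 1)*6, 11))*v(4, -2) = (91*(-8 + 4*((1 + 1)*6)*11))/(-2) = (91*(-8 + 4*(2*6)*11))*(-½) = (91*(-8 + 4*12*11))*(-½) = (91*(-8 + 528))*(-½) = (91*520)*(-½) = 47320*(-½) = -23660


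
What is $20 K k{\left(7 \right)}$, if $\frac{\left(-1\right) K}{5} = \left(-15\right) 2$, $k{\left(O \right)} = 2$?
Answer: $6000$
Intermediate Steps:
$K = 150$ ($K = - 5 \left(\left(-15\right) 2\right) = \left(-5\right) \left(-30\right) = 150$)
$20 K k{\left(7 \right)} = 20 \cdot 150 \cdot 2 = 3000 \cdot 2 = 6000$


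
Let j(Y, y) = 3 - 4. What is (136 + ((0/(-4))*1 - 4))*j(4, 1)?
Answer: -132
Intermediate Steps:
j(Y, y) = -1
(136 + ((0/(-4))*1 - 4))*j(4, 1) = (136 + ((0/(-4))*1 - 4))*(-1) = (136 + ((0*(-¼))*1 - 4))*(-1) = (136 + (0*1 - 4))*(-1) = (136 + (0 - 4))*(-1) = (136 - 4)*(-1) = 132*(-1) = -132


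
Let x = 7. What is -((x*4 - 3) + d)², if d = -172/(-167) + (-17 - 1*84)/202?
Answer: -72709729/111556 ≈ -651.78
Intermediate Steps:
d = 177/334 (d = -172*(-1/167) + (-17 - 84)*(1/202) = 172/167 - 101*1/202 = 172/167 - ½ = 177/334 ≈ 0.52994)
-((x*4 - 3) + d)² = -((7*4 - 3) + 177/334)² = -((28 - 3) + 177/334)² = -(25 + 177/334)² = -(8527/334)² = -1*72709729/111556 = -72709729/111556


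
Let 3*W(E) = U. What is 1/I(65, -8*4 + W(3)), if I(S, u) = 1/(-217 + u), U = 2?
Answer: -745/3 ≈ -248.33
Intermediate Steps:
W(E) = 2/3 (W(E) = (1/3)*2 = 2/3)
1/I(65, -8*4 + W(3)) = 1/(1/(-217 + (-8*4 + 2/3))) = 1/(1/(-217 + (-32 + 2/3))) = 1/(1/(-217 - 94/3)) = 1/(1/(-745/3)) = 1/(-3/745) = -745/3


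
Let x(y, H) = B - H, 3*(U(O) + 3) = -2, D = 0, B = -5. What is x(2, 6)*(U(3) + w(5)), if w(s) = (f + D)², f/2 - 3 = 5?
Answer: -8327/3 ≈ -2775.7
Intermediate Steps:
f = 16 (f = 6 + 2*5 = 6 + 10 = 16)
U(O) = -11/3 (U(O) = -3 + (⅓)*(-2) = -3 - ⅔ = -11/3)
x(y, H) = -5 - H
w(s) = 256 (w(s) = (16 + 0)² = 16² = 256)
x(2, 6)*(U(3) + w(5)) = (-5 - 1*6)*(-11/3 + 256) = (-5 - 6)*(757/3) = -11*757/3 = -8327/3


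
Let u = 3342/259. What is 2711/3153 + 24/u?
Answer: 4776535/1756221 ≈ 2.7198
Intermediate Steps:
u = 3342/259 (u = 3342*(1/259) = 3342/259 ≈ 12.903)
2711/3153 + 24/u = 2711/3153 + 24/(3342/259) = 2711*(1/3153) + 24*(259/3342) = 2711/3153 + 1036/557 = 4776535/1756221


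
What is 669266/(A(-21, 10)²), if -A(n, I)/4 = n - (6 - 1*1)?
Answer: 25741/416 ≈ 61.877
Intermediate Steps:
A(n, I) = 20 - 4*n (A(n, I) = -4*(n - (6 - 1*1)) = -4*(n - (6 - 1)) = -4*(n - 1*5) = -4*(n - 5) = -4*(-5 + n) = 20 - 4*n)
669266/(A(-21, 10)²) = 669266/((20 - 4*(-21))²) = 669266/((20 + 84)²) = 669266/(104²) = 669266/10816 = 669266*(1/10816) = 25741/416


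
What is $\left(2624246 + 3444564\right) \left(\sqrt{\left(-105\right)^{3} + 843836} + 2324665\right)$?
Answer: $14107950198650 + 6068810 i \sqrt{313789} \approx 1.4108 \cdot 10^{13} + 3.3996 \cdot 10^{9} i$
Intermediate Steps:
$\left(2624246 + 3444564\right) \left(\sqrt{\left(-105\right)^{3} + 843836} + 2324665\right) = 6068810 \left(\sqrt{-1157625 + 843836} + 2324665\right) = 6068810 \left(\sqrt{-313789} + 2324665\right) = 6068810 \left(i \sqrt{313789} + 2324665\right) = 6068810 \left(2324665 + i \sqrt{313789}\right) = 14107950198650 + 6068810 i \sqrt{313789}$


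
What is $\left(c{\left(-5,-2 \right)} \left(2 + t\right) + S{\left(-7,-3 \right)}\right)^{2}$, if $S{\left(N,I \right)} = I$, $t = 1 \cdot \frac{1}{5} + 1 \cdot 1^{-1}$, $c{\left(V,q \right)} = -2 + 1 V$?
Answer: $\frac{16129}{25} \approx 645.16$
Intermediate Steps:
$c{\left(V,q \right)} = -2 + V$
$t = \frac{6}{5}$ ($t = 1 \cdot \frac{1}{5} + 1 \cdot 1 = \frac{1}{5} + 1 = \frac{6}{5} \approx 1.2$)
$\left(c{\left(-5,-2 \right)} \left(2 + t\right) + S{\left(-7,-3 \right)}\right)^{2} = \left(\left(-2 - 5\right) \left(2 + \frac{6}{5}\right) - 3\right)^{2} = \left(\left(-7\right) \frac{16}{5} - 3\right)^{2} = \left(- \frac{112}{5} - 3\right)^{2} = \left(- \frac{127}{5}\right)^{2} = \frac{16129}{25}$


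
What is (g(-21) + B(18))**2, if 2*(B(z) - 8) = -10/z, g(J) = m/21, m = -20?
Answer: 727609/15876 ≈ 45.831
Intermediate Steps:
g(J) = -20/21
B(z) = 8 - 5/z (B(z) = 8 + (-10/z)/2 = 8 - 5/z)
(g(-21) + B(18))**2 = (-20/21 + (8 - 5/18))**2 = (-20/21 + 139/18)**2 = (853/126)**2 = 727609/15876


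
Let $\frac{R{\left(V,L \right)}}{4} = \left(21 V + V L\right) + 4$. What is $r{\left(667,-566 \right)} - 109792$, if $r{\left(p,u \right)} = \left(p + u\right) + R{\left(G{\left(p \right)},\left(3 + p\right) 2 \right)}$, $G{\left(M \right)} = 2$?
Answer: $-98787$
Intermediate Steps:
$R{\left(V,L \right)} = 16 + 84 V + 4 L V$ ($R{\left(V,L \right)} = 4 \left(\left(21 V + V L\right) + 4\right) = 4 \left(\left(21 V + L V\right) + 4\right) = 4 \left(4 + 21 V + L V\right) = 16 + 84 V + 4 L V$)
$r{\left(p,u \right)} = 232 + u + 17 p$ ($r{\left(p,u \right)} = \left(p + u\right) + \left(16 + 84 \cdot 2 + 4 \left(3 + p\right) 2 \cdot 2\right) = \left(p + u\right) + \left(16 + 168 + 4 \left(6 + 2 p\right) 2\right) = \left(p + u\right) + \left(16 + 168 + \left(48 + 16 p\right)\right) = \left(p + u\right) + \left(232 + 16 p\right) = 232 + u + 17 p$)
$r{\left(667,-566 \right)} - 109792 = \left(232 - 566 + 17 \cdot 667\right) - 109792 = \left(232 - 566 + 11339\right) - 109792 = 11005 - 109792 = -98787$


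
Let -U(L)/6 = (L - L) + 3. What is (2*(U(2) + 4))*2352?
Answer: -65856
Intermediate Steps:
U(L) = -18 (U(L) = -6*((L - L) + 3) = -6*(0 + 3) = -6*3 = -18)
(2*(U(2) + 4))*2352 = (2*(-18 + 4))*2352 = (2*(-14))*2352 = -28*2352 = -65856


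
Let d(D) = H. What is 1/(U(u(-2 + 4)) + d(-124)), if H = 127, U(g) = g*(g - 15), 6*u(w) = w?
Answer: 9/1099 ≈ 0.0081893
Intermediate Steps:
u(w) = w/6
U(g) = g*(-15 + g)
d(D) = 127
1/(U(u(-2 + 4)) + d(-124)) = 1/(((-2 + 4)/6)*(-15 + (-2 + 4)/6) + 127) = 1/(((1/6)*2)*(-15 + (1/6)*2) + 127) = 1/((-15 + 1/3)/3 + 127) = 1/((1/3)*(-44/3) + 127) = 1/(-44/9 + 127) = 1/(1099/9) = 9/1099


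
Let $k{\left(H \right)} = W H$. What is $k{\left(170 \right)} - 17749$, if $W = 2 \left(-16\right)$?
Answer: $-23189$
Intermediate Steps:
$W = -32$
$k{\left(H \right)} = - 32 H$
$k{\left(170 \right)} - 17749 = \left(-32\right) 170 - 17749 = -5440 - 17749 = -23189$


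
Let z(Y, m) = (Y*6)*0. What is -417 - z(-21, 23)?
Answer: -417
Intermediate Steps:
z(Y, m) = 0 (z(Y, m) = (6*Y)*0 = 0)
-417 - z(-21, 23) = -417 - 1*0 = -417 + 0 = -417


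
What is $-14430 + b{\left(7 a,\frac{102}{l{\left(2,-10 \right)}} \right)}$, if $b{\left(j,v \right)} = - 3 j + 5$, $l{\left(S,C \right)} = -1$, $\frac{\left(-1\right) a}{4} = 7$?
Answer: $-13837$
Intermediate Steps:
$a = -28$ ($a = \left(-4\right) 7 = -28$)
$b{\left(j,v \right)} = 5 - 3 j$
$-14430 + b{\left(7 a,\frac{102}{l{\left(2,-10 \right)}} \right)} = -14430 - \left(-5 + 3 \cdot 7 \left(-28\right)\right) = -14430 + \left(5 - -588\right) = -14430 + \left(5 + 588\right) = -14430 + 593 = -13837$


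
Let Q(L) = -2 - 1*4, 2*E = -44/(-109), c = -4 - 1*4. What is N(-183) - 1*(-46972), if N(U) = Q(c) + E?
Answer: 5119316/109 ≈ 46966.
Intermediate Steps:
c = -8 (c = -4 - 4 = -8)
E = 22/109 (E = (-44/(-109))/2 = (-44*(-1/109))/2 = (1/2)*(44/109) = 22/109 ≈ 0.20183)
Q(L) = -6 (Q(L) = -2 - 4 = -6)
N(U) = -632/109 (N(U) = -6 + 22/109 = -632/109)
N(-183) - 1*(-46972) = -632/109 - 1*(-46972) = -632/109 + 46972 = 5119316/109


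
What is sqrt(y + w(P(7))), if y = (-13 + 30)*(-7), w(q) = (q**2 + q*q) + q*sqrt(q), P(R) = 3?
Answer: sqrt(-101 + 3*sqrt(3)) ≈ 9.7879*I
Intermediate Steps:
w(q) = q**(3/2) + 2*q**2 (w(q) = (q**2 + q**2) + q**(3/2) = 2*q**2 + q**(3/2) = q**(3/2) + 2*q**2)
y = -119 (y = 17*(-7) = -119)
sqrt(y + w(P(7))) = sqrt(-119 + (3**(3/2) + 2*3**2)) = sqrt(-119 + (3*sqrt(3) + 2*9)) = sqrt(-119 + (3*sqrt(3) + 18)) = sqrt(-119 + (18 + 3*sqrt(3))) = sqrt(-101 + 3*sqrt(3))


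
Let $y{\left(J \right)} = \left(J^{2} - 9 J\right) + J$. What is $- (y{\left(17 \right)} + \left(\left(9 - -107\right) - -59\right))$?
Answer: $-328$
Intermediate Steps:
$y{\left(J \right)} = J^{2} - 8 J$
$- (y{\left(17 \right)} + \left(\left(9 - -107\right) - -59\right)) = - (17 \left(-8 + 17\right) + \left(\left(9 - -107\right) - -59\right)) = - (17 \cdot 9 + \left(\left(9 + 107\right) + 59\right)) = - (153 + \left(116 + 59\right)) = - (153 + 175) = \left(-1\right) 328 = -328$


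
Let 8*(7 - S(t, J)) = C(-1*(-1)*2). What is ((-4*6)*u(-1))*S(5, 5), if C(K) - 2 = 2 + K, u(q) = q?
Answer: 150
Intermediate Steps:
C(K) = 4 + K (C(K) = 2 + (2 + K) = 4 + K)
S(t, J) = 25/4 (S(t, J) = 7 - (4 - 1*(-1)*2)/8 = 7 - (4 + 1*2)/8 = 7 - (4 + 2)/8 = 7 - ⅛*6 = 7 - ¾ = 25/4)
((-4*6)*u(-1))*S(5, 5) = (-4*6*(-1))*(25/4) = -24*(-1)*(25/4) = 24*(25/4) = 150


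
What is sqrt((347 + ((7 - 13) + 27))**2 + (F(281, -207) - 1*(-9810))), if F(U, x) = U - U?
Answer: sqrt(145234) ≈ 381.10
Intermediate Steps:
F(U, x) = 0
sqrt((347 + ((7 - 13) + 27))**2 + (F(281, -207) - 1*(-9810))) = sqrt((347 + ((7 - 13) + 27))**2 + (0 - 1*(-9810))) = sqrt((347 + (-6 + 27))**2 + (0 + 9810)) = sqrt((347 + 21)**2 + 9810) = sqrt(368**2 + 9810) = sqrt(135424 + 9810) = sqrt(145234)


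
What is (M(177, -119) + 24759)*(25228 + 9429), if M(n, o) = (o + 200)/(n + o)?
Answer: 49771021671/58 ≈ 8.5812e+8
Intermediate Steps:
M(n, o) = (200 + o)/(n + o)
(M(177, -119) + 24759)*(25228 + 9429) = ((200 - 119)/(177 - 119) + 24759)*(25228 + 9429) = (81/58 + 24759)*34657 = (1436103/58)*34657 = 49771021671/58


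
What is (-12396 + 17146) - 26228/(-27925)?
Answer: 132669978/27925 ≈ 4750.9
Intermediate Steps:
(-12396 + 17146) - 26228/(-27925) = 4750 - 26228*(-1/27925) = 4750 + 26228/27925 = 132669978/27925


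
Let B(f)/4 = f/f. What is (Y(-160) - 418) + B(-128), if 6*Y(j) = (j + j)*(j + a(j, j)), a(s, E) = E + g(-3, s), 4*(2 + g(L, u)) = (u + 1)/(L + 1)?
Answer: 47098/3 ≈ 15699.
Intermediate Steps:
g(L, u) = -2 + (1 + u)/(4*(1 + L)) (g(L, u) = -2 + ((u + 1)/(L + 1))/4 = -2 + ((1 + u)/(1 + L))/4 = -2 + (1 + u)/(4*(1 + L)))
a(s, E) = -17/8 + E - s/8 (a(s, E) = E + (-7 + s - 8*(-3))/(4*(1 - 3)) = E + (1/4)*(-7 + s + 24)/(-2) = E + (1/4)*(-1/2)*(17 + s) = E + (-17/8 - s/8) = -17/8 + E - s/8)
B(f) = 4 (B(f) = 4*(f/f) = 4*1 = 4)
Y(j) = j*(-17/8 + 15*j/8)/3 (Y(j) = ((j + j)*(j + (-17/8 + j - j/8)))/6 = ((2*j)*(j + (-17/8 + 7*j/8)))/6 = ((2*j)*(-17/8 + 15*j/8))/6 = (2*j*(-17/8 + 15*j/8))/6 = j*(-17/8 + 15*j/8)/3)
(Y(-160) - 418) + B(-128) = ((1/24)*(-160)*(-17 + 15*(-160)) - 418) + 4 = ((1/24)*(-160)*(-17 - 2400) - 418) + 4 = ((1/24)*(-160)*(-2417) - 418) + 4 = (48340/3 - 418) + 4 = 47086/3 + 4 = 47098/3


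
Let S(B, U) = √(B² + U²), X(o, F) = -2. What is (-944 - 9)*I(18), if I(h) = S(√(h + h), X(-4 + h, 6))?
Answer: -1906*√10 ≈ -6027.3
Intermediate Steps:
I(h) = √(4 + 2*h) (I(h) = √((√(h + h))² + (-2)²) = √((√(2*h))² + 4) = √((√2*√h)² + 4) = √(2*h + 4) = √(4 + 2*h))
(-944 - 9)*I(18) = (-944 - 9)*√(4 + 2*18) = -953*√(4 + 36) = -1906*√10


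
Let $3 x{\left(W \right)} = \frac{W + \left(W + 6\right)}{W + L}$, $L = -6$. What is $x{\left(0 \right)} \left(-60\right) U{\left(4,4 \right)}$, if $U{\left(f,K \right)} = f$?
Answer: $80$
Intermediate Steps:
$x{\left(W \right)} = \frac{6 + 2 W}{3 \left(-6 + W\right)}$ ($x{\left(W \right)} = \frac{\left(W + \left(W + 6\right)\right) \frac{1}{W - 6}}{3} = \frac{\left(W + \left(6 + W\right)\right) \frac{1}{-6 + W}}{3} = \frac{\left(6 + 2 W\right) \frac{1}{-6 + W}}{3} = \frac{\frac{1}{-6 + W} \left(6 + 2 W\right)}{3} = \frac{6 + 2 W}{3 \left(-6 + W\right)}$)
$x{\left(0 \right)} \left(-60\right) U{\left(4,4 \right)} = \frac{2 \left(3 + 0\right)}{3 \left(-6 + 0\right)} \left(-60\right) 4 = \frac{2}{3} \frac{1}{-6} \cdot 3 \left(-60\right) 4 = \frac{2}{3} \left(- \frac{1}{6}\right) 3 \left(-60\right) 4 = \left(- \frac{1}{3}\right) \left(-60\right) 4 = 20 \cdot 4 = 80$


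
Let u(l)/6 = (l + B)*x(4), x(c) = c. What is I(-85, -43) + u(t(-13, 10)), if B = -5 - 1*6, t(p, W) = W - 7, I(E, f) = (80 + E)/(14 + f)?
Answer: -5563/29 ≈ -191.83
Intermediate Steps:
I(E, f) = (80 + E)/(14 + f)
t(p, W) = -7 + W
B = -11 (B = -5 - 6 = -11)
u(l) = -264 + 24*l (u(l) = 6*((l - 11)*4) = 6*((-11 + l)*4) = 6*(-44 + 4*l) = -264 + 24*l)
I(-85, -43) + u(t(-13, 10)) = (80 - 85)/(14 - 43) + (-264 + 24*(-7 + 10)) = -5/(-29) + (-264 + 24*3) = -1/29*(-5) + (-264 + 72) = 5/29 - 192 = -5563/29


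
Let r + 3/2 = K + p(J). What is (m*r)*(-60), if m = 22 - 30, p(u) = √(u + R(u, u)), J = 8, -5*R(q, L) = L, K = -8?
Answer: -4560 + 384*√10 ≈ -3345.7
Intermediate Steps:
R(q, L) = -L/5
p(u) = 2*√5*√u/5 (p(u) = √(u - u/5) = √(4*u/5) = 2*√5*√u/5)
r = -19/2 + 4*√10/5 (r = -3/2 + (-8 + 2*√5*√8/5) = -3/2 + (-8 + 2*√5*(2*√2)/5) = -3/2 + (-8 + 4*√10/5) = -19/2 + 4*√10/5 ≈ -6.9702)
m = -8
(m*r)*(-60) = -8*(-19/2 + 4*√10/5)*(-60) = (76 - 32*√10/5)*(-60) = -4560 + 384*√10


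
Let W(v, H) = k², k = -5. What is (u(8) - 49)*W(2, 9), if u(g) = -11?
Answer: -1500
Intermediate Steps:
W(v, H) = 25 (W(v, H) = (-5)² = 25)
(u(8) - 49)*W(2, 9) = (-11 - 49)*25 = -60*25 = -1500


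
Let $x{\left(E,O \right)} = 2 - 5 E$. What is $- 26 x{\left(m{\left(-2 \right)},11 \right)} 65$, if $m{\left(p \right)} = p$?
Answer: $-20280$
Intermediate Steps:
$- 26 x{\left(m{\left(-2 \right)},11 \right)} 65 = - 26 \left(2 - -10\right) 65 = - 26 \left(2 + 10\right) 65 = \left(-26\right) 12 \cdot 65 = \left(-312\right) 65 = -20280$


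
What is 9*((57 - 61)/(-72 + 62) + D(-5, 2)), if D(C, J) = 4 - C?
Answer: 423/5 ≈ 84.600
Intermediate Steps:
9*((57 - 61)/(-72 + 62) + D(-5, 2)) = 9*((57 - 61)/(-72 + 62) + (4 - 1*(-5))) = 9*(-4/(-10) + (4 + 5)) = 9*(-4*(-1/10) + 9) = 9*(2/5 + 9) = 9*(47/5) = 423/5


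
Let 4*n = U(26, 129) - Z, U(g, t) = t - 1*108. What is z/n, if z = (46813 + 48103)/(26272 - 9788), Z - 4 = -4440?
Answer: 94916/18367297 ≈ 0.0051677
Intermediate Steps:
Z = -4436 (Z = 4 - 4440 = -4436)
U(g, t) = -108 + t (U(g, t) = t - 108 = -108 + t)
n = 4457/4 (n = ((-108 + 129) - 1*(-4436))/4 = (21 + 4436)/4 = (¼)*4457 = 4457/4 ≈ 1114.3)
z = 23729/4121 (z = 94916/16484 = 94916*(1/16484) = 23729/4121 ≈ 5.7581)
z/n = 23729/(4121*(4457/4)) = (23729/4121)*(4/4457) = 94916/18367297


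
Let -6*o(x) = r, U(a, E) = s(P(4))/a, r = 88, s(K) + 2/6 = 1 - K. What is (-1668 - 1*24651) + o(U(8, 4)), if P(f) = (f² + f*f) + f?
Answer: -79001/3 ≈ -26334.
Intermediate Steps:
P(f) = f + 2*f² (P(f) = (f² + f²) + f = 2*f² + f = f + 2*f²)
s(K) = ⅔ - K (s(K) = -⅓ + (1 - K) = ⅔ - K)
U(a, E) = -106/(3*a) (U(a, E) = (⅔ - 4*(1 + 2*4))/a = (⅔ - 4*(1 + 8))/a = (⅔ - 4*9)/a = (⅔ - 1*36)/a = (⅔ - 36)/a = -106/(3*a))
o(x) = -44/3 (o(x) = -⅙*88 = -44/3)
(-1668 - 1*24651) + o(U(8, 4)) = (-1668 - 1*24651) - 44/3 = (-1668 - 24651) - 44/3 = -26319 - 44/3 = -79001/3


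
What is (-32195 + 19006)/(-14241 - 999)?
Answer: 13189/15240 ≈ 0.86542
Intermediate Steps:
(-32195 + 19006)/(-14241 - 999) = -13189/(-15240) = -13189*(-1/15240) = 13189/15240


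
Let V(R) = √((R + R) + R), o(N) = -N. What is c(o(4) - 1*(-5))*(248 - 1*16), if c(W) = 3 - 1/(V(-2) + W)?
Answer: 232*(-2*I + 3*√6)/(√6 - I) ≈ 662.86 + 81.183*I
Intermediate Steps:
V(R) = √3*√R (V(R) = √(2*R + R) = √(3*R) = √3*√R)
c(W) = 3 - 1/(W + I*√6) (c(W) = 3 - 1/(√3*√(-2) + W) = 3 - 1/(√3*(I*√2) + W) = 3 - 1/(I*√6 + W) = 3 - 1/(W + I*√6))
c(o(4) - 1*(-5))*(248 - 1*16) = ((-1 + 3*(-1*4 - 1*(-5)) + 3*I*√6)/((-1*4 - 1*(-5)) + I*√6))*(248 - 1*16) = ((-1 + 3*(-4 + 5) + 3*I*√6)/((-4 + 5) + I*√6))*(248 - 16) = ((-1 + 3*1 + 3*I*√6)/(1 + I*√6))*232 = ((-1 + 3 + 3*I*√6)/(1 + I*√6))*232 = ((2 + 3*I*√6)/(1 + I*√6))*232 = 232*(2 + 3*I*√6)/(1 + I*√6)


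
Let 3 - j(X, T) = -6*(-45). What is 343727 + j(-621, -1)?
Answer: 343460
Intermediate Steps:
j(X, T) = -267 (j(X, T) = 3 - (-6)*(-45) = 3 - 1*270 = 3 - 270 = -267)
343727 + j(-621, -1) = 343727 - 267 = 343460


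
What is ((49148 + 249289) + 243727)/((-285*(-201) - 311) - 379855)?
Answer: -31892/18993 ≈ -1.6791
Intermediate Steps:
((49148 + 249289) + 243727)/((-285*(-201) - 311) - 379855) = (298437 + 243727)/((57285 - 311) - 379855) = 542164/(56974 - 379855) = 542164/(-322881) = 542164*(-1/322881) = -31892/18993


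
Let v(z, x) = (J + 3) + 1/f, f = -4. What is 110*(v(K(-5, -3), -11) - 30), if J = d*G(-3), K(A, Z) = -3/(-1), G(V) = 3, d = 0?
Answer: -5995/2 ≈ -2997.5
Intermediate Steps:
K(A, Z) = 3 (K(A, Z) = -3*(-1) = 3)
J = 0 (J = 0*3 = 0)
v(z, x) = 11/4 (v(z, x) = (0 + 3) + 1/(-4) = 3 - ¼ = 11/4)
110*(v(K(-5, -3), -11) - 30) = 110*(11/4 - 30) = 110*(-109/4) = -5995/2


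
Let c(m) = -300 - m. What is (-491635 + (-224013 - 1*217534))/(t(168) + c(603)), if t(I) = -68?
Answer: 933182/971 ≈ 961.05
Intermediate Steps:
(-491635 + (-224013 - 1*217534))/(t(168) + c(603)) = (-491635 + (-224013 - 1*217534))/(-68 + (-300 - 1*603)) = (-491635 + (-224013 - 217534))/(-68 + (-300 - 603)) = (-491635 - 441547)/(-68 - 903) = -933182/(-971) = -933182*(-1/971) = 933182/971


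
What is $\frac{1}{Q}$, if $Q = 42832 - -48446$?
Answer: $\frac{1}{91278} \approx 1.0956 \cdot 10^{-5}$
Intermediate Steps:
$Q = 91278$ ($Q = 42832 + 48446 = 91278$)
$\frac{1}{Q} = \frac{1}{91278}$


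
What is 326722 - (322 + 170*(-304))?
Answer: 378080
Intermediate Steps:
326722 - (322 + 170*(-304)) = 326722 - (322 - 51680) = 326722 - 1*(-51358) = 326722 + 51358 = 378080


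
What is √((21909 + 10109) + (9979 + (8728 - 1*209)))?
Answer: 2*√12629 ≈ 224.76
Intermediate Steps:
√((21909 + 10109) + (9979 + (8728 - 1*209))) = √(32018 + (9979 + (8728 - 209))) = √(32018 + (9979 + 8519)) = √(32018 + 18498) = √50516 = 2*√12629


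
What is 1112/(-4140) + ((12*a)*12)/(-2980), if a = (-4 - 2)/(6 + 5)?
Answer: -82186/339273 ≈ -0.24224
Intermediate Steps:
a = -6/11 ≈ -0.54545
1112/(-4140) + ((12*a)*12)/(-2980) = 1112/(-4140) + ((12*(-6/11))*12)/(-2980) = 1112*(-1/4140) - 72/11*12*(-1/2980) = -278/1035 - 864/11*(-1/2980) = -278/1035 + 216/8195 = -82186/339273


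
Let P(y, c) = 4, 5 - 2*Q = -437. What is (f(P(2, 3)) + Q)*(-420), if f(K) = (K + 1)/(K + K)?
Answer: -186165/2 ≈ -93083.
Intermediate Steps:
Q = 221 (Q = 5/2 - 1/2*(-437) = 5/2 + 437/2 = 221)
f(K) = (1 + K)/(2*K) (f(K) = (1 + K)/((2*K)) = (1 + K)*(1/(2*K)) = (1 + K)/(2*K))
(f(P(2, 3)) + Q)*(-420) = ((1/2)*(1 + 4)/4 + 221)*(-420) = ((1/2)*(1/4)*5 + 221)*(-420) = (5/8 + 221)*(-420) = (1773/8)*(-420) = -186165/2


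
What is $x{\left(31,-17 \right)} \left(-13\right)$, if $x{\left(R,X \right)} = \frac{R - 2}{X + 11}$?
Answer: $\frac{377}{6} \approx 62.833$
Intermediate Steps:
$x{\left(R,X \right)} = \frac{-2 + R}{11 + X}$
$x{\left(31,-17 \right)} \left(-13\right) = \frac{-2 + 31}{11 - 17} \left(-13\right) = \frac{1}{-6} \cdot 29 \left(-13\right) = \left(- \frac{1}{6}\right) 29 \left(-13\right) = \left(- \frac{29}{6}\right) \left(-13\right) = \frac{377}{6}$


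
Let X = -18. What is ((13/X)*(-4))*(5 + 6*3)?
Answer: 598/9 ≈ 66.444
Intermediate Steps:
((13/X)*(-4))*(5 + 6*3) = ((13/(-18))*(-4))*(5 + 6*3) = ((13*(-1/18))*(-4))*(5 + 18) = -13/18*(-4)*23 = (26/9)*23 = 598/9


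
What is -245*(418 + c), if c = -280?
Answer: -33810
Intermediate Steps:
-245*(418 + c) = -245*(418 - 280) = -245*138 = -33810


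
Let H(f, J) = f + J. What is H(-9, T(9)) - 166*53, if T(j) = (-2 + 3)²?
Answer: -8806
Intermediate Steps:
T(j) = 1 (T(j) = 1² = 1)
H(f, J) = J + f
H(-9, T(9)) - 166*53 = (1 - 9) - 166*53 = -8 - 1*8798 = -8 - 8798 = -8806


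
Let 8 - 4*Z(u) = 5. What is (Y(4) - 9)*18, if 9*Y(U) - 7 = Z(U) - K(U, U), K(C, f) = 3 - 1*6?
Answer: -281/2 ≈ -140.50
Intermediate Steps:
K(C, f) = -3 (K(C, f) = 3 - 6 = -3)
Z(u) = ¾ (Z(u) = 2 - ¼*5 = 2 - 5/4 = ¾)
Y(U) = 43/36 (Y(U) = 7/9 + (¾ - 1*(-3))/9 = 7/9 + (¾ + 3)/9 = 7/9 + (⅑)*(15/4) = 7/9 + 5/12 = 43/36)
(Y(4) - 9)*18 = (43/36 - 9)*18 = -281/36*18 = -281/2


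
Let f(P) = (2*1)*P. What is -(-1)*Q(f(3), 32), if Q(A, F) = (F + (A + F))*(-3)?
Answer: -210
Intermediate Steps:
f(P) = 2*P
Q(A, F) = -6*F - 3*A (Q(A, F) = (A + 2*F)*(-3) = -6*F - 3*A)
-(-1)*Q(f(3), 32) = -(-1)*(-6*32 - 6*3) = -(-1)*(-192 - 3*6) = -(-1)*(-192 - 18) = -(-1)*(-210) = -1*210 = -210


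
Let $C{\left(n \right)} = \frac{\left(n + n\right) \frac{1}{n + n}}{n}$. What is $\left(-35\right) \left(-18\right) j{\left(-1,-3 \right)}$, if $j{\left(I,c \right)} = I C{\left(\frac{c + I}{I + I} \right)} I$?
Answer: $315$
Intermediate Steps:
$C{\left(n \right)} = \frac{1}{n}$ ($C{\left(n \right)} = \frac{2 n \frac{1}{2 n}}{n} = 1 \frac{1}{n} = \frac{1}{n}$)
$j{\left(I,c \right)} = \frac{2 I^{3}}{I + c}$ ($j{\left(I,c \right)} = \frac{I}{\left(c + I\right) \frac{1}{I + I}} I = \frac{I}{\left(I + c\right) \frac{1}{2 I}} I = \frac{I}{\frac{1}{2} \frac{1}{I} \left(I + c\right)} I = I \frac{2 I}{I + c} I = \frac{2 I^{2}}{I + c} I = \frac{2 I^{3}}{I + c}$)
$\left(-35\right) \left(-18\right) j{\left(-1,-3 \right)} = \left(-35\right) \left(-18\right) \frac{2 \left(-1\right)^{3}}{-1 - 3} = 630 \cdot 2 \left(-1\right) \frac{1}{-4} = 630 \cdot 2 \left(-1\right) \left(- \frac{1}{4}\right) = 630 \cdot \frac{1}{2} = 315$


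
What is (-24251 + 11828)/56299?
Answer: -12423/56299 ≈ -0.22066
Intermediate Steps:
(-24251 + 11828)/56299 = -12423*1/56299 = -12423/56299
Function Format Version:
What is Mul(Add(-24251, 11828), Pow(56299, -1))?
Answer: Rational(-12423, 56299) ≈ -0.22066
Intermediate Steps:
Mul(Add(-24251, 11828), Pow(56299, -1)) = Mul(-12423, Rational(1, 56299)) = Rational(-12423, 56299)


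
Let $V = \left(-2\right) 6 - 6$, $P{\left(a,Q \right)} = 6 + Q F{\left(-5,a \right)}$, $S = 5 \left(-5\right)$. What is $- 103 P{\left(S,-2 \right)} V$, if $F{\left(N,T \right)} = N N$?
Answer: $-81576$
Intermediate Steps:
$F{\left(N,T \right)} = N^{2}$
$S = -25$
$P{\left(a,Q \right)} = 6 + 25 Q$ ($P{\left(a,Q \right)} = 6 + Q \left(-5\right)^{2} = 6 + Q 25 = 6 + 25 Q$)
$V = -18$ ($V = -12 - 6 = -18$)
$- 103 P{\left(S,-2 \right)} V = - 103 \left(6 + 25 \left(-2\right)\right) \left(-18\right) = - 103 \left(6 - 50\right) \left(-18\right) = \left(-103\right) \left(-44\right) \left(-18\right) = 4532 \left(-18\right) = -81576$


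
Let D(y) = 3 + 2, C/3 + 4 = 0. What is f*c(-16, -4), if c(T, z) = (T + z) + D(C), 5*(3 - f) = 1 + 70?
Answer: 168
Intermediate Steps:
C = -12 (C = -12 + 3*0 = -12 + 0 = -12)
f = -56/5 (f = 3 - (1 + 70)/5 = 3 - 1/5*71 = 3 - 71/5 = -56/5 ≈ -11.200)
D(y) = 5
c(T, z) = 5 + T + z (c(T, z) = (T + z) + 5 = 5 + T + z)
f*c(-16, -4) = -56*(5 - 16 - 4)/5 = -56/5*(-15) = 168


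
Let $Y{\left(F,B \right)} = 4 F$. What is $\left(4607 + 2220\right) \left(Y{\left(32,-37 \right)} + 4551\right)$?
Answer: $31943533$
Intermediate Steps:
$\left(4607 + 2220\right) \left(Y{\left(32,-37 \right)} + 4551\right) = \left(4607 + 2220\right) \left(4 \cdot 32 + 4551\right) = 6827 \left(128 + 4551\right) = 6827 \cdot 4679 = 31943533$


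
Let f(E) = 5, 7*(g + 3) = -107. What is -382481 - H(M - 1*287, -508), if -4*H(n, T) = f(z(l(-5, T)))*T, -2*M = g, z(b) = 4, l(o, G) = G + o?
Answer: -383116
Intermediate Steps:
g = -128/7 (g = -3 + (⅐)*(-107) = -3 - 107/7 = -128/7 ≈ -18.286)
M = 64/7 (M = -½*(-128/7) = 64/7 ≈ 9.1429)
H(n, T) = -5*T/4
-382481 - H(M - 1*287, -508) = -382481 - (-5)*(-508)/4 = -382481 - 1*635 = -382481 - 635 = -383116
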